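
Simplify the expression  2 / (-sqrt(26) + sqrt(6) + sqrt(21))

(-2*sqrt(26) + 22*sqrt(21) + 82*sqrt(6) + 24*sqrt(91))/503

Group as (sqrt(6) + sqrt(21)) - sqrt(26); multiply by (sqrt(6) + sqrt(21)) + sqrt(26), then rationalise the remaining surd.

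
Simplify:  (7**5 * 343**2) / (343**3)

7**2

7**5 = 7**5; 343**2 = 7**6; 343**3 = 7**9
Combine exponents: 7**2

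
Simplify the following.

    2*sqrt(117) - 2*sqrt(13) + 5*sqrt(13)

9*sqrt(13)

2*sqrt(117) = 6*sqrt(13); 2*sqrt(13) = 2*sqrt(13); 5*sqrt(13) = 5*sqrt(13)
Combine: (6 - 2 + 5)·sqrt(13) = 9*sqrt(13)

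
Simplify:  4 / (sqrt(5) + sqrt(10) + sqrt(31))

(-13*sqrt(10) - 18*sqrt(5) + 5*sqrt(62) + 8*sqrt(31))/7

Group as (sqrt(10) + sqrt(31)) + sqrt(5); multiply by (sqrt(10) + sqrt(31)) - sqrt(5), then rationalise the remaining surd.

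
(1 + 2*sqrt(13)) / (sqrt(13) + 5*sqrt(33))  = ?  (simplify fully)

Multiply numerator and denominator by -5*sqrt(33) + sqrt(13).
Denominator becomes -812; numerator becomes -10*sqrt(429) - 5*sqrt(33) + sqrt(13) + 26.

(-26 - sqrt(13) + 5*sqrt(33) + 10*sqrt(429))/812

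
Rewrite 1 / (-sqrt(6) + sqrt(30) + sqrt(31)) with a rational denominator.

(-55*sqrt(6) + 5*sqrt(31) + 7*sqrt(30) + 12*sqrt(155))/695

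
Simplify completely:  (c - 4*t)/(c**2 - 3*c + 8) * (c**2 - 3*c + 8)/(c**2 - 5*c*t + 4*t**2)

Factor: c**2 - 5*c*t + 4*t**2 = (c - 4*t)*(c - t)
Cancel the common factors (c**2 - 3*c + 8), (c - 4*t).

-1/(-c + t)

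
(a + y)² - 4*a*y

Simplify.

After expansion: a² - 2*a*y + y² — a perfect-square trinomial.

(a - y)²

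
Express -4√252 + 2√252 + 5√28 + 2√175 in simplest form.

4√252 = 24*√7; 2√252 = 12*√7; 5√28 = 10*√7; 2√175 = 10*√7
Combine: (-24 + 12 + 10 + 10)·√7 = 8*√7

8*√7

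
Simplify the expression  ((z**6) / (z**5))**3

z**3

Inside the bracket: z**1
Raise to the power 3: z**3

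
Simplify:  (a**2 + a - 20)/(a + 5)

a - 4

Factor: a**2 + a - 20 = (a - 4)*(a + 5)
Cancel the common factor (a + 5).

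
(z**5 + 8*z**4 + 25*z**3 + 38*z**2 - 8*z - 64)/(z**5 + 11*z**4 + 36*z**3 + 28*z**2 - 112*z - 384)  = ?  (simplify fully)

Factor: z**5 + 8*z**4 + 25*z**3 + 38*z**2 - 8*z - 64 = (z**2 + 3*z + 8)*(z + 4)*(z - 1)*(z + 2);  z**5 + 11*z**4 + 36*z**3 + 28*z**2 - 112*z - 384 = (z + 6)*(z - 2)*(z**2 + 3*z + 8)*(z + 4)
Cancel the common factors (z**2 + 3*z + 8), (z + 4).

(z**2 + z - 2)/(z**2 + 4*z - 12)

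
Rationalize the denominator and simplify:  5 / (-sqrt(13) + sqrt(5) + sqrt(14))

Group as (sqrt(5) + sqrt(14)) - sqrt(13); multiply by (sqrt(5) + sqrt(14)) + sqrt(13), then rationalise the remaining surd.

(-15*sqrt(13) + 10*sqrt(14) + 55*sqrt(5) + 5*sqrt(910))/122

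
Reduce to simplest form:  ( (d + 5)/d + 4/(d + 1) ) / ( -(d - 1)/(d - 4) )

(-d^3 - 6*d^2 + 35*d + 20)/(d^3 - d)

Numerator: (d + 5)/d + 4/(d + 1) = (d^2 + 10*d + 5)/(d^2 + d)
Denominator: -(d - 1)/(d - 4) = (-d + 1)/(d - 4)
Divide: ((d^2 + 10*d + 5)/(d^2 + d)) · ((d - 4)/(-d + 1)) = (-d^3 - 6*d^2 + 35*d + 20)/(d^3 - d)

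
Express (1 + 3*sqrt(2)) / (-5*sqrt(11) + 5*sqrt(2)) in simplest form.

(-3*sqrt(22) - 6 - sqrt(11) - sqrt(2))/45

Multiply numerator and denominator by 5*sqrt(2) + 5*sqrt(11).
Denominator becomes -225; numerator becomes 5*sqrt(2) + 5*sqrt(11) + 30 + 15*sqrt(22).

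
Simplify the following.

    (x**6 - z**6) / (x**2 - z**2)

x**4 + x**2*z**2 + z**4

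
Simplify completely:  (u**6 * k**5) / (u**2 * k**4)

k*u**4

Quotient: u**4 * k**1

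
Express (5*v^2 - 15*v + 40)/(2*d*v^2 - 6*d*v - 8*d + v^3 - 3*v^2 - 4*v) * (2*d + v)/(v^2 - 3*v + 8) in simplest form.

5/(v^2 - 3*v - 4)

Factor: 5*v^2 - 15*v + 40 = 5*(v^2 - 3*v + 8);  2*d*v^2 - 6*d*v - 8*d + v^3 - 3*v^2 - 4*v = (v - 4)*(v + 1)*(2*d + v)
Cancel the common factors (v^2 - 3*v + 8), (2*d + v).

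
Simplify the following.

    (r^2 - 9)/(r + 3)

Factor: r^2 - 9 = (r - 3)*(r + 3)
Cancel the common factor (r + 3).

r - 3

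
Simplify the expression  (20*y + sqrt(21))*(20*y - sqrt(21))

Difference of squares with P = 20*y, Q = sqrt(21).

400*y^2 - 21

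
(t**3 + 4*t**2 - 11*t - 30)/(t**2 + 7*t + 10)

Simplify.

t - 3

Factor: t**3 + 4*t**2 - 11*t - 30 = (t - 3)*(t + 5)*(t + 2);  t**2 + 7*t + 10 = (t + 2)*(t + 5)
Cancel the common factors (t + 5), (t + 2).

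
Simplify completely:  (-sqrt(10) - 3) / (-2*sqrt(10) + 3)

Multiply numerator and denominator by 3 + 2*sqrt(10).
Denominator becomes -31; numerator becomes -29 - 9*sqrt(10).

(9*sqrt(10) + 29)/31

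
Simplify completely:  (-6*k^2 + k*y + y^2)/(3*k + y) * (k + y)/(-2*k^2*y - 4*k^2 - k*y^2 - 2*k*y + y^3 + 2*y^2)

Factor: -6*k^2 + k*y + y^2 = (-2*k + y)*(3*k + y);  -2*k^2*y - 4*k^2 - k*y^2 - 2*k*y + y^3 + 2*y^2 = (k + y)*(-2*k + y)*(y + 2)
Cancel the common factors (k + y), (-2*k + y), (3*k + y).

1/(y + 2)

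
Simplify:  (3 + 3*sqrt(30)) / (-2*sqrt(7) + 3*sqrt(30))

Multiply numerator and denominator by 2*sqrt(7) + 3*sqrt(30).
Denominator becomes 242; numerator becomes 6*sqrt(7) + 9*sqrt(30) + 6*sqrt(210) + 270.

(6*sqrt(7) + 9*sqrt(30) + 6*sqrt(210) + 270)/242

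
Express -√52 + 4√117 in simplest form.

10*√13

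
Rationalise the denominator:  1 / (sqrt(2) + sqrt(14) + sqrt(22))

Group as (sqrt(2) + sqrt(22)) + sqrt(14); multiply by (sqrt(2) + sqrt(22)) - sqrt(14), then rationalise the remaining surd.

(-2*sqrt(154) - 3*sqrt(22) + 5*sqrt(14) + 17*sqrt(2))/38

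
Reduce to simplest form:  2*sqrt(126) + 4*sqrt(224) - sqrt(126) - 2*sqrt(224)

2*sqrt(126) = 6*sqrt(14); 4*sqrt(224) = 16*sqrt(14); sqrt(126) = 3*sqrt(14); 2*sqrt(224) = 8*sqrt(14)
Combine: (6 + 16 - 3 - 8)·sqrt(14) = 11*sqrt(14)

11*sqrt(14)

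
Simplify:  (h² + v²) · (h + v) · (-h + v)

Pair the conjugate factors: (v+h)(v-h) = -h² + v², then repeat with the next factor.

-h⁴ + v⁴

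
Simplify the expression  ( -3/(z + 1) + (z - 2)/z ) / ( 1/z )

(z² - 4*z - 2)/(z + 1)

Numerator: -3/(z + 1) + (z - 2)/z = (z² - 4*z - 2)/(z² + z)
Denominator: 1/z = 1/z
Divide: ((z² - 4*z - 2)/(z² + z)) · (z) = (z² - 4*z - 2)/(z + 1)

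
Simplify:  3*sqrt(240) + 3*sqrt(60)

18*sqrt(15)

3*sqrt(240) = 12*sqrt(15); 3*sqrt(60) = 6*sqrt(15)
Combine: (12 + 6)·sqrt(15) = 18*sqrt(15)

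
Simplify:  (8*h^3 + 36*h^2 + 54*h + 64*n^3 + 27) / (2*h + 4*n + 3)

(4*n)^3 + (2*h + 3)^3 = (2*h + 4*n + 3)(4*h^2 - 8*h*n + 12*h + 16*n^2 - 12*n + 9).

4*h^2 - 8*h*n + 12*h + 16*n^2 - 12*n + 9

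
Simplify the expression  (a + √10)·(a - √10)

a² - 10

Difference of squares with P = a, Q = √10.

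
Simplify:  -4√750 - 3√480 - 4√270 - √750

4√750 = 20*√30; 3√480 = 12*√30; 4√270 = 12*√30; √750 = 5*√30
Combine: (-20 - 12 - 12 - 5)·√30 = -49*√30

-49*√30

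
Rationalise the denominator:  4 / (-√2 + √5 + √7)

Group as (√5 + √7) - √2; multiply by (√5 + √7) + √2, then rationalise the remaining surd.

(-5*√2 + 2*√5 + √70)/5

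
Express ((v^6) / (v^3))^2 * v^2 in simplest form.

Inside the bracket: v^3
Raise to the power 2: v^6
Multiply by v^2: add exponents.

v^8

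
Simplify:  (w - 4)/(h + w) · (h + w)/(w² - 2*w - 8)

Factor: w² - 2*w - 8 = (w + 2)·(w - 4)
Cancel the common factors (h + w), (w - 4).

1/(w + 2)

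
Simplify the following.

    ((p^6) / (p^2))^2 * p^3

p^11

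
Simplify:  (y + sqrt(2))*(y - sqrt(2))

y^2 - 2

Product of conjugates: (P+Q)(P-Q) = P^2 - Q^2.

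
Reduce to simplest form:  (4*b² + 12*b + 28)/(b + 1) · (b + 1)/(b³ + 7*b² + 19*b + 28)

Factor: 4*b² + 12*b + 28 = 4·(b² + 3*b + 7);  b³ + 7*b² + 19*b + 28 = (b + 4)·(b² + 3*b + 7)
Cancel the common factors (b² + 3*b + 7), (b + 1).

4/(b + 4)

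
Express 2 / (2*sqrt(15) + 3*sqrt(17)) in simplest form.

Multiply numerator and denominator by -3*sqrt(17) + 2*sqrt(15).
Denominator becomes -93; numerator becomes -6*sqrt(17) + 4*sqrt(15).

(-4*sqrt(15) + 6*sqrt(17))/93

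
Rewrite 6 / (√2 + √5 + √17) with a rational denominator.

Group as (√2 + √17) + √5; multiply by (√2 + √17) - √5, then rationalise the remaining surd.

(-7*√5 - 10*√2 + √170 + 5*√17)/5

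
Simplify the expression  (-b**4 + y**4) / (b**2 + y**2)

-b**4 + y**4 factors as (-b + y)*(b + y)*(b**2 + y**2).

-b**2 + y**2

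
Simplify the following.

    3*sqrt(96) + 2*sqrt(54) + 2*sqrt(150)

3*sqrt(96) = 12*sqrt(6); 2*sqrt(54) = 6*sqrt(6); 2*sqrt(150) = 10*sqrt(6)
Combine: (12 + 6 + 10)·sqrt(6) = 28*sqrt(6)

28*sqrt(6)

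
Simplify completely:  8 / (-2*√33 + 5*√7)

(16*√33 + 40*√7)/43

Multiply numerator and denominator by 2*√33 + 5*√7.
Denominator becomes 43; numerator becomes 16*√33 + 40*√7.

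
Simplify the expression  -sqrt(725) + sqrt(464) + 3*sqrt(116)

sqrt(725) = 5*sqrt(29); sqrt(464) = 4*sqrt(29); 3*sqrt(116) = 6*sqrt(29)
Combine: (-5 + 4 + 6)·sqrt(29) = 5*sqrt(29)

5*sqrt(29)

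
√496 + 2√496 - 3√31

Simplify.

√496 = 4*√31; 2√496 = 8*√31; 3√31 = 3*√31
Combine: (4 + 8 - 3)·√31 = 9*√31

9*√31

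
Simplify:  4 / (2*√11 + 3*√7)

Multiply numerator and denominator by -3*√7 + 2*√11.
Denominator becomes -19; numerator becomes -12*√7 + 8*√11.

(-8*√11 + 12*√7)/19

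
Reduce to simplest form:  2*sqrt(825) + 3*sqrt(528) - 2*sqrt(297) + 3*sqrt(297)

2*sqrt(825) = 10*sqrt(33); 3*sqrt(528) = 12*sqrt(33); 2*sqrt(297) = 6*sqrt(33); 3*sqrt(297) = 9*sqrt(33)
Combine: (10 + 12 - 6 + 9)·sqrt(33) = 25*sqrt(33)

25*sqrt(33)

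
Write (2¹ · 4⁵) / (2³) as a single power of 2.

2^8

2¹ = 2^1; 4⁵ = 2^10; 2³ = 2^3
Combine exponents: 2^8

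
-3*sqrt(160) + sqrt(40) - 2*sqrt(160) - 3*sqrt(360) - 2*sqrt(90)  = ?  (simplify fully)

-42*sqrt(10)

3*sqrt(160) = 12*sqrt(10); sqrt(40) = 2*sqrt(10); 2*sqrt(160) = 8*sqrt(10); 3*sqrt(360) = 18*sqrt(10); 2*sqrt(90) = 6*sqrt(10)
Combine: (-12 + 2 - 8 - 18 - 6)·sqrt(10) = -42*sqrt(10)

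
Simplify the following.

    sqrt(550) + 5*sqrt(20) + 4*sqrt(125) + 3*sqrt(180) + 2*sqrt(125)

5*sqrt(22) + 58*sqrt(5)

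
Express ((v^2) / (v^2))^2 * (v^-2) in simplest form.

Inside the bracket: 1
Raise to the power 2: 1
Multiply by (v^-2): add exponents.

v^(-2)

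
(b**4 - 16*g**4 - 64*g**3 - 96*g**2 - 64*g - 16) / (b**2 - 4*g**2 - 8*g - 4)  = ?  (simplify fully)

b**2 + 4*g**2 + 8*g + 4

b**4 - 16*g**4 - 64*g**3 - 96*g**2 - 64*g - 16 factors as (b - 2*g - 2)*(b + 2*g + 2)*(b**2 + 4*g**2 + 8*g + 4).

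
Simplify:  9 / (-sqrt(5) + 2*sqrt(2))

Multiply numerator and denominator by sqrt(5) + 2*sqrt(2).
Denominator becomes 3; numerator becomes 9*sqrt(5) + 18*sqrt(2).

3*sqrt(5) + 6*sqrt(2)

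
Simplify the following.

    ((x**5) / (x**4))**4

Inside the bracket: x**1
Raise to the power 4: x**4

x**4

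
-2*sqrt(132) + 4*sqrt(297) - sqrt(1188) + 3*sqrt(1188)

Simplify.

2*sqrt(132) = 4*sqrt(33); 4*sqrt(297) = 12*sqrt(33); sqrt(1188) = 6*sqrt(33); 3*sqrt(1188) = 18*sqrt(33)
Combine: (-4 + 12 - 6 + 18)·sqrt(33) = 20*sqrt(33)

20*sqrt(33)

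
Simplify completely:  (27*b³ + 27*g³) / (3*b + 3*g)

9*b² - 9*b*g + 9*g²

Factor as (a+b)(a^2-ab+b^2) with a=(3*b), b=(3*g).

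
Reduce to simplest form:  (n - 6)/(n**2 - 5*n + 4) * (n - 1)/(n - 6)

Factor: n**2 - 5*n + 4 = (n - 4)*(n - 1)
Cancel the common factors (n - 1), (n - 6).

1/(n - 4)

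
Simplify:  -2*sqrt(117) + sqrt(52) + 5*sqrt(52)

6*sqrt(13)

2*sqrt(117) = 6*sqrt(13); sqrt(52) = 2*sqrt(13); 5*sqrt(52) = 10*sqrt(13)
Combine: (-6 + 2 + 10)·sqrt(13) = 6*sqrt(13)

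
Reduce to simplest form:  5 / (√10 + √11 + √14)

Group as (√10 + √14) + √11; multiply by (√10 + √14) - √11, then rationalise the remaining surd.

(-20*√385 + 35*√14 + 65*√11 + 75*√10)/391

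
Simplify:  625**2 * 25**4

5**16

625**2 = 5**8; 25**4 = 5**8
Combine exponents: 5**16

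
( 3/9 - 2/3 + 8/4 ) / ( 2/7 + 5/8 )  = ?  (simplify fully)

Numerator: 3/9 - 2/3 + 8/4 = 5/3
Denominator: 2/7 + 5/8 = 51/56
Divide: (5/3) · (56/51) = 280/153

280/153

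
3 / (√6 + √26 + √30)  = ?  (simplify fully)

Group as (√6 + √30) + √26; multiply by (√6 + √30) - √26, then rationalise the remaining surd.

(-18*√130 + 3*√30 + 15*√26 + 75*√6)/310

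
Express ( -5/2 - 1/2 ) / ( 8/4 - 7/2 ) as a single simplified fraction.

2

Numerator: -5/2 - 1/2 = -3
Denominator: 8/4 - 7/2 = -3/2
Divide: (-3) · (-2/3) = 2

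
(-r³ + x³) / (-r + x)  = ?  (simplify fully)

Apply the difference-of-cubes factorisation and cancel (-r + x).

r² + r*x + x²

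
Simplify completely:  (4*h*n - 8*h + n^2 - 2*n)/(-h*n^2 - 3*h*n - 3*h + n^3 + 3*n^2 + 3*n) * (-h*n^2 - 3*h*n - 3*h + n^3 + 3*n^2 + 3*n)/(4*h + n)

Factor: 4*h*n - 8*h + n^2 - 2*n = (4*h + n)*(n - 2);  -h*n^2 - 3*h*n - 3*h + n^3 + 3*n^2 + 3*n = (n^2 + 3*n + 3)*(-h + n);  -h*n^2 - 3*h*n - 3*h + n^3 + 3*n^2 + 3*n = (n^2 + 3*n + 3)*(-h + n)
Cancel the common factors (n^2 + 3*n + 3), (4*h + n), (-h + n).

n - 2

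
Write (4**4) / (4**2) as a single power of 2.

2**4

4**4 = 2**8; 4**2 = 2**4
Combine exponents: 2**4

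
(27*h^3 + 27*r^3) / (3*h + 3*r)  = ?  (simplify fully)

9*h^2 - 9*h*r + 9*r^2

Apply the sum-of-cubes factorisation and cancel (3*h + 3*r).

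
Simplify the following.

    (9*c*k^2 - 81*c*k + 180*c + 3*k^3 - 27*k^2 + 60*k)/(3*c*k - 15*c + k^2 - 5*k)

Factor: 9*c*k^2 - 81*c*k + 180*c + 3*k^3 - 27*k^2 + 60*k = 3*(k - 5)*(k - 4)*(3*c + k);  3*c*k - 15*c + k^2 - 5*k = (k - 5)*(3*c + k)
Cancel the common factors (3*c + k), (k - 5).

3*k - 12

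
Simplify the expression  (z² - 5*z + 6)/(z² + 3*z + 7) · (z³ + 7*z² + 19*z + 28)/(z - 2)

Factor: z² - 5*z + 6 = (z - 3)·(z - 2);  z³ + 7*z² + 19*z + 28 = (z² + 3*z + 7)·(z + 4)
Cancel the common factors (z² + 3*z + 7), (z - 2).

z² + z - 12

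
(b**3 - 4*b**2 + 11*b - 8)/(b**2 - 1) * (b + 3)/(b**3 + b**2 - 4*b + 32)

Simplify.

(b + 3)/(b**2 + 5*b + 4)

Factor: b**3 - 4*b**2 + 11*b - 8 = (b**2 - 3*b + 8)*(b - 1);  b**2 - 1 = (b - 1)*(b + 1);  b**3 + b**2 - 4*b + 32 = (b**2 - 3*b + 8)*(b + 4)
Cancel the common factors (b**2 - 3*b + 8), (b - 1).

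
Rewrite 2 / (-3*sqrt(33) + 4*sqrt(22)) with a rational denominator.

(6*sqrt(33) + 8*sqrt(22))/55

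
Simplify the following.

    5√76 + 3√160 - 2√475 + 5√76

12*√10 + 10*√19

5√76 = 10*√19; 3√160 = 12*√10; 2√475 = 10*√19; 5√76 = 10*√19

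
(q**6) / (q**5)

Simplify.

Quotient: q**1

q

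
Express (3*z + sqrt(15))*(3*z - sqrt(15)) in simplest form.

9*z^2 - 15

(3*z)^2 - (sqrt(15))^2 = 9*z^2 - 15.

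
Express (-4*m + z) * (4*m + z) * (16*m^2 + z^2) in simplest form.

Telescope via difference of squares: (z+(4*m))(z-(4*m)) = -16*m^2 + z^2, then repeat with the next factor.

-256*m^4 + z^4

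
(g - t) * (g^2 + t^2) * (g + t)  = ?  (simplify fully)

g^4 - t^4

Telescope via difference of squares: (g+t)(g-t) = g^2 - t^2, then repeat with the next factor.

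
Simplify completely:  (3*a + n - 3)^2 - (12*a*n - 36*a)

Expand the square and combine the (12*a*n - 36*a) term.

(3*a - n + 3)^2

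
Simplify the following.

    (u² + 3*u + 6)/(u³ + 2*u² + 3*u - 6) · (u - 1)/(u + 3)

1/(u + 3)

Factor: u³ + 2*u² + 3*u - 6 = (u - 1)·(u² + 3*u + 6)
Cancel the common factors (u² + 3*u + 6), (u - 1).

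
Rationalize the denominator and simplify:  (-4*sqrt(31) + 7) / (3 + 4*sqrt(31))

(-517 + 40*sqrt(31))/487

Multiply numerator and denominator by -4*sqrt(31) + 3.
Denominator becomes -487; numerator becomes -40*sqrt(31) + 517.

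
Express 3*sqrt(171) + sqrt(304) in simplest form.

13*sqrt(19)

3*sqrt(171) = 9*sqrt(19); sqrt(304) = 4*sqrt(19)
Combine: (9 + 4)·sqrt(19) = 13*sqrt(19)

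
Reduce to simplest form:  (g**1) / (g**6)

Quotient: (g**-5)

g**(-5)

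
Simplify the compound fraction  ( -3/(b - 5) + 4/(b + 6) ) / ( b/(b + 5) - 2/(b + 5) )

Numerator: -3/(b - 5) + 4/(b + 6) = (b - 38)/(b² + b - 30)
Denominator: b/(b + 5) - 2/(b + 5) = (b - 2)/(b + 5)
Divide: ((b - 38)/(b² + b - 30)) · ((b + 5)/(b - 2)) = (b² - 33*b - 190)/(b³ - b² - 32*b + 60)

(b² - 33*b - 190)/(b³ - b² - 32*b + 60)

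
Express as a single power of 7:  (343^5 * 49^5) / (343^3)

343^5 = 7^15; 49^5 = 7^10; 343^3 = 7^9
Combine exponents: 7^16

7^16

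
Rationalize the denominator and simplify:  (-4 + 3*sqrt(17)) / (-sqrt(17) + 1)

Multiply numerator and denominator by 1 + sqrt(17).
Denominator becomes -16; numerator becomes -sqrt(17) + 47.

(-47 + sqrt(17))/16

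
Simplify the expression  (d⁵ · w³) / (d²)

Quotient: d³ · w³

d³*w³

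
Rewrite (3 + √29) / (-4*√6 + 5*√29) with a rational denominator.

(12*√6 + 4*√174 + 15*√29 + 145)/629

Multiply numerator and denominator by 4*√6 + 5*√29.
Denominator becomes 629; numerator becomes 12*√6 + 4*√174 + 15*√29 + 145.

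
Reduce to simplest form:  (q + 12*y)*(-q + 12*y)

(12*y)^2 - (q)^2 = -q^2 + 144*y^2.

-q^2 + 144*y^2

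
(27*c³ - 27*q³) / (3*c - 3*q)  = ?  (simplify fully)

Factor as (a-b)(a^2+ab+b^2) with a=(3*c), b=(3*q).

9*c² + 9*c*q + 9*q²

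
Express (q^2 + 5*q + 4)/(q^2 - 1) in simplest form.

Factor: q^2 + 5*q + 4 = (q + 4)*(q + 1);  q^2 - 1 = (q - 1)*(q + 1)
Cancel the common factor (q + 1).

(q + 4)/(q - 1)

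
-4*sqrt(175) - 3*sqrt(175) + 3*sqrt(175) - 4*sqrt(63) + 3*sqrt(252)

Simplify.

-14*sqrt(7)

4*sqrt(175) = 20*sqrt(7); 3*sqrt(175) = 15*sqrt(7); 3*sqrt(175) = 15*sqrt(7); 4*sqrt(63) = 12*sqrt(7); 3*sqrt(252) = 18*sqrt(7)
Combine: (-20 - 15 + 15 - 12 + 18)·sqrt(7) = -14*sqrt(7)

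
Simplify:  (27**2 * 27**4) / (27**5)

3**3

27**2 = 3**6; 27**4 = 3**12; 27**5 = 3**15
Combine exponents: 3**3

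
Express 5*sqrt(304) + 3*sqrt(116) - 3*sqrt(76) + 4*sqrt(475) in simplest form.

6*sqrt(29) + 34*sqrt(19)

5*sqrt(304) = 20*sqrt(19); 3*sqrt(116) = 6*sqrt(29); 3*sqrt(76) = 6*sqrt(19); 4*sqrt(475) = 20*sqrt(19)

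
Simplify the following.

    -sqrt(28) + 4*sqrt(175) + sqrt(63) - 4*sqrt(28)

sqrt(28) = 2*sqrt(7); 4*sqrt(175) = 20*sqrt(7); sqrt(63) = 3*sqrt(7); 4*sqrt(28) = 8*sqrt(7)
Combine: (-2 + 20 + 3 - 8)·sqrt(7) = 13*sqrt(7)

13*sqrt(7)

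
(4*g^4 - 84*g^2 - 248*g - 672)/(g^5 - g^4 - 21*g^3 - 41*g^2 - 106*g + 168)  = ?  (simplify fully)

4/(g - 1)

Factor: 4*g^4 - 84*g^2 - 248*g - 672 = 4*(g + 4)*(g^2 + 2*g + 7)*(g - 6);  g^5 - g^4 - 21*g^3 - 41*g^2 - 106*g + 168 = (g + 4)*(g - 1)*(g - 6)*(g^2 + 2*g + 7)
Cancel the common factors (g^2 + 2*g + 7), (g - 6), (g + 4).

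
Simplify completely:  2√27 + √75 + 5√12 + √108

2√27 = 6*√3; √75 = 5*√3; 5√12 = 10*√3; √108 = 6*√3
Combine: (6 + 5 + 10 + 6)·√3 = 27*√3

27*√3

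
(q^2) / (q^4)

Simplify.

q^(-2)

Quotient: (q^-2)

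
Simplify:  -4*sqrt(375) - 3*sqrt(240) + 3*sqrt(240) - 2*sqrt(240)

4*sqrt(375) = 20*sqrt(15); 3*sqrt(240) = 12*sqrt(15); 3*sqrt(240) = 12*sqrt(15); 2*sqrt(240) = 8*sqrt(15)
Combine: (-20 - 12 + 12 - 8)·sqrt(15) = -28*sqrt(15)

-28*sqrt(15)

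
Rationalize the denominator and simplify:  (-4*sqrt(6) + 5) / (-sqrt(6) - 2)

(-13*sqrt(6) + 34)/2

Multiply numerator and denominator by -2 + sqrt(6).
Denominator becomes -2; numerator becomes -34 + 13*sqrt(6).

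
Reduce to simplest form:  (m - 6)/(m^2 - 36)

Factor: m^2 - 36 = (m + 6)*(m - 6)
Cancel the common factor (m - 6).

1/(m + 6)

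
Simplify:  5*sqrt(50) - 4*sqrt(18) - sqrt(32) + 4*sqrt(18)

21*sqrt(2)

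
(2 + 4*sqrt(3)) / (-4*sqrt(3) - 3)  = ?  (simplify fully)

(-42 + 4*sqrt(3))/39

Multiply numerator and denominator by -3 + 4*sqrt(3).
Denominator becomes -39; numerator becomes -4*sqrt(3) + 42.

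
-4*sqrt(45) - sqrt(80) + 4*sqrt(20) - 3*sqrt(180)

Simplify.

-26*sqrt(5)

4*sqrt(45) = 12*sqrt(5); sqrt(80) = 4*sqrt(5); 4*sqrt(20) = 8*sqrt(5); 3*sqrt(180) = 18*sqrt(5)
Combine: (-12 - 4 + 8 - 18)·sqrt(5) = -26*sqrt(5)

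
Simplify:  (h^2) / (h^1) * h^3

h^4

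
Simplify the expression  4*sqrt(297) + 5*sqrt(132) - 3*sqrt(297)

4*sqrt(297) = 12*sqrt(33); 5*sqrt(132) = 10*sqrt(33); 3*sqrt(297) = 9*sqrt(33)
Combine: (12 + 10 - 9)·sqrt(33) = 13*sqrt(33)

13*sqrt(33)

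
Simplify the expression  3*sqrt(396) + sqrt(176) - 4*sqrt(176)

6*sqrt(11)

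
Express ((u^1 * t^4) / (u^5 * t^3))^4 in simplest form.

Inside the bracket: (u^-4) * t^1
Raise to the power 4: (u^-16) * t^4

t^4/u^16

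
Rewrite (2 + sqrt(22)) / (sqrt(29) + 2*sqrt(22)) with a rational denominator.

(-sqrt(638) - 2*sqrt(29) + 4*sqrt(22) + 44)/59

Multiply numerator and denominator by -sqrt(29) + 2*sqrt(22).
Denominator becomes 59; numerator becomes -sqrt(638) - 2*sqrt(29) + 4*sqrt(22) + 44.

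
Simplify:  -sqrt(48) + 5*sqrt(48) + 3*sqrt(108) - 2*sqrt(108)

22*sqrt(3)

sqrt(48) = 4*sqrt(3); 5*sqrt(48) = 20*sqrt(3); 3*sqrt(108) = 18*sqrt(3); 2*sqrt(108) = 12*sqrt(3)
Combine: (-4 + 20 + 18 - 12)·sqrt(3) = 22*sqrt(3)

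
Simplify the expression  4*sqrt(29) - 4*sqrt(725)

-16*sqrt(29)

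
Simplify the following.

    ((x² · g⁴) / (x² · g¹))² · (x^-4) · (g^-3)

Inside the bracket: g³
Raise to the power 2: g⁶
Multiply by (x^-4) · (g^-3): add exponents.

g³/x⁴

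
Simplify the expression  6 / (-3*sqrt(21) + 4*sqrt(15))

(6*sqrt(21) + 8*sqrt(15))/17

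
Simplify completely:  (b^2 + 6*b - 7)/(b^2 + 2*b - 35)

Factor: b^2 + 6*b - 7 = (b - 1)*(b + 7);  b^2 + 2*b - 35 = (b + 7)*(b - 5)
Cancel the common factor (b + 7).

(b - 1)/(b - 5)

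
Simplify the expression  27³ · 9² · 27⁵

27³ = 3^9; 9² = 3^4; 27⁵ = 3^15
Combine exponents: 3^28

3^28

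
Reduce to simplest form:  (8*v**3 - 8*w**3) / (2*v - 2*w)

(2*v)**3 - (2*w)**3 = (2*v - 2*w)(4*v**2 + 4*v*w + 4*w**2).

4*v**2 + 4*v*w + 4*w**2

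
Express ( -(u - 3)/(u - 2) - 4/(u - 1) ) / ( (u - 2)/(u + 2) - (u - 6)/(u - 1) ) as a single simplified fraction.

Numerator: -(u - 3)/(u - 2) - 4/(u - 1) = (-u² + 5)/(u² - 3*u + 2)
Denominator: (u - 2)/(u + 2) - (u - 6)/(u - 1) = (u + 14)/(u² + u - 2)
Divide: ((-u² + 5)/(u² - 3*u + 2)) · ((u² + u - 2)/(u + 14)) = (-u³ - 2*u² + 5*u + 10)/(u² + 12*u - 28)

(-u³ - 2*u² + 5*u + 10)/(u² + 12*u - 28)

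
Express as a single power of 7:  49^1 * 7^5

49^1 = 7^2; 7^5 = 7^5
Combine exponents: 7^7

7^7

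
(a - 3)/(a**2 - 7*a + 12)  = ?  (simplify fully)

Factor: a**2 - 7*a + 12 = (a - 3)*(a - 4)
Cancel the common factor (a - 3).

1/(a - 4)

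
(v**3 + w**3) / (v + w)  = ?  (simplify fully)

v**2 - v*w + w**2

w**3 + v**3 = (v + w)(v**2 - v*w + w**2).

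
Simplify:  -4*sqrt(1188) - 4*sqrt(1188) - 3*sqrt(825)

4*sqrt(1188) = 24*sqrt(33); 4*sqrt(1188) = 24*sqrt(33); 3*sqrt(825) = 15*sqrt(33)
Combine: (-24 - 24 - 15)·sqrt(33) = -63*sqrt(33)

-63*sqrt(33)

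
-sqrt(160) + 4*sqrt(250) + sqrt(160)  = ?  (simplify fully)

20*sqrt(10)

sqrt(160) = 4*sqrt(10); 4*sqrt(250) = 20*sqrt(10); sqrt(160) = 4*sqrt(10)
Combine: (-4 + 20 + 4)·sqrt(10) = 20*sqrt(10)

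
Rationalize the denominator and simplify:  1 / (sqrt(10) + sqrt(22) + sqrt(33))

Group as (sqrt(10) + sqrt(22)) + sqrt(33); multiply by (sqrt(10) + sqrt(22)) - sqrt(33), then rationalise the remaining surd.

(-44*sqrt(15) - sqrt(33) + 21*sqrt(22) + 45*sqrt(10))/879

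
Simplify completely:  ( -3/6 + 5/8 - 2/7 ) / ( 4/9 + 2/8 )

-81/350

Numerator: -3/6 + 5/8 - 2/7 = -9/56
Denominator: 4/9 + 2/8 = 25/36
Divide: (-9/56) · (36/25) = -81/350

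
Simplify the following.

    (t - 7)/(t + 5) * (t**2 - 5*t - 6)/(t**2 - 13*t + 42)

Factor: t**2 - 5*t - 6 = (t + 1)*(t - 6);  t**2 - 13*t + 42 = (t - 7)*(t - 6)
Cancel the common factors (t - 6), (t - 7).

(t + 1)/(t + 5)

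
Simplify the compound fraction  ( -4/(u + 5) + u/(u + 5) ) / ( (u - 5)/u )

(u^2 - 4*u)/(u^2 - 25)

Numerator: -4/(u + 5) + u/(u + 5) = (u - 4)/(u + 5)
Denominator: (u - 5)/u = (u - 5)/u
Divide: ((u - 4)/(u + 5)) · (u/(u - 5)) = (u^2 - 4*u)/(u^2 - 25)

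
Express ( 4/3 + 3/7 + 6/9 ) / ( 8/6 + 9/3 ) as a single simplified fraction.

51/91

Numerator: 4/3 + 3/7 + 6/9 = 17/7
Denominator: 8/6 + 9/3 = 13/3
Divide: (17/7) · (3/13) = 51/91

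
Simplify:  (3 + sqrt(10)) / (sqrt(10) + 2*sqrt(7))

(-10 - 3*sqrt(10) + 6*sqrt(7) + 2*sqrt(70))/18

Multiply numerator and denominator by -2*sqrt(7) + sqrt(10).
Denominator becomes -18; numerator becomes -2*sqrt(70) - 6*sqrt(7) + 3*sqrt(10) + 10.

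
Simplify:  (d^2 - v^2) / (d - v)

d + v

Difference of squares: factor out (d - v).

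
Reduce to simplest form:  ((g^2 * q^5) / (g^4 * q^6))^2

Inside the bracket: (g^-2) * (q^-1)
Raise to the power 2: (g^-4) * (q^-2)

1/(g^4*q^2)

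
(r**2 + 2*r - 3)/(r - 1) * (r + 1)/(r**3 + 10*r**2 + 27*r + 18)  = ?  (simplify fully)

1/(r + 6)

Factor: r**2 + 2*r - 3 = (r + 3)*(r - 1);  r**3 + 10*r**2 + 27*r + 18 = (r + 3)*(r + 1)*(r + 6)
Cancel the common factors (r + 1), (r - 1), (r + 3).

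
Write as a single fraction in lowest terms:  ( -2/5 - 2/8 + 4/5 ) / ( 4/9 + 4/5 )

27/224

Numerator: -2/5 - 2/8 + 4/5 = 3/20
Denominator: 4/9 + 4/5 = 56/45
Divide: (3/20) · (45/56) = 27/224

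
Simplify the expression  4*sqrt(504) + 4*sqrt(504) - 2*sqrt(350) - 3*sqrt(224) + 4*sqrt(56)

34*sqrt(14)

4*sqrt(504) = 24*sqrt(14); 4*sqrt(504) = 24*sqrt(14); 2*sqrt(350) = 10*sqrt(14); 3*sqrt(224) = 12*sqrt(14); 4*sqrt(56) = 8*sqrt(14)
Combine: (24 + 24 - 10 - 12 + 8)·sqrt(14) = 34*sqrt(14)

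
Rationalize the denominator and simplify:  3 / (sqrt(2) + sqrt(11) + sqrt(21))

Group as (sqrt(2) + sqrt(21)) + sqrt(11); multiply by (sqrt(2) + sqrt(21)) - sqrt(11), then rationalise the remaining surd.

(-sqrt(462) - 4*sqrt(21) + 6*sqrt(11) + 15*sqrt(2))/4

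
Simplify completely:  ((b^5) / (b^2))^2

b^6

Inside the bracket: b^3
Raise to the power 2: b^6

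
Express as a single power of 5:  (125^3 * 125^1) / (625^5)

5^(-8)

125^3 = 5^9; 125^1 = 5^3; 625^5 = 5^20
Combine exponents: 5^(-8)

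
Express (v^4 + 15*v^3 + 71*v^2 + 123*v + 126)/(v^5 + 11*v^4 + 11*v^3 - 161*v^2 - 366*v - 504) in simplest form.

Factor: v^4 + 15*v^3 + 71*v^2 + 123*v + 126 = (v^2 + 2*v + 3)*(v + 6)*(v + 7);  v^5 + 11*v^4 + 11*v^3 - 161*v^2 - 366*v - 504 = (v + 6)*(v^2 + 2*v + 3)*(v - 4)*(v + 7)
Cancel the common factors (v^2 + 2*v + 3), (v + 7), (v + 6).

1/(v - 4)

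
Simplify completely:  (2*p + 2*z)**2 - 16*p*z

4*(p - z)**2

After expansion: 4*p**2 - 8*p*z + 4*z**2 — a perfect-square trinomial.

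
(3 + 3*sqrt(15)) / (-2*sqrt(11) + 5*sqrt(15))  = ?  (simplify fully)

(6*sqrt(11) + 15*sqrt(15) + 6*sqrt(165) + 225)/331

Multiply numerator and denominator by 2*sqrt(11) + 5*sqrt(15).
Denominator becomes 331; numerator becomes 6*sqrt(11) + 15*sqrt(15) + 6*sqrt(165) + 225.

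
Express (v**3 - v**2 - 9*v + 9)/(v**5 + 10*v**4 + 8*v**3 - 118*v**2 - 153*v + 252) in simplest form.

1/(v**2 + 11*v + 28)

Factor: v**3 - v**2 - 9*v + 9 = (v - 1)*(v + 3)*(v - 3);  v**5 + 10*v**4 + 8*v**3 - 118*v**2 - 153*v + 252 = (v + 7)*(v - 3)*(v + 4)*(v - 1)*(v + 3)
Cancel the common factors (v + 3), (v - 3), (v - 1).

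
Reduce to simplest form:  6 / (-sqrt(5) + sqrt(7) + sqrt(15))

Group as (sqrt(7) + sqrt(15)) - sqrt(5); multiply by (sqrt(7) + sqrt(15)) + sqrt(5), then rationalise the remaining surd.

(-102*sqrt(5) - 18*sqrt(15) + 78*sqrt(7) + 60*sqrt(21))/131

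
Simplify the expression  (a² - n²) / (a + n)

a - n

Factor a^2 - n^2 and cancel (a + n).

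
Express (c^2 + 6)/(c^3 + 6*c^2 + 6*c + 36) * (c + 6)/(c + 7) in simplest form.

1/(c + 7)

Factor: c^3 + 6*c^2 + 6*c + 36 = (c + 6)*(c^2 + 6)
Cancel the common factors (c^2 + 6), (c + 6).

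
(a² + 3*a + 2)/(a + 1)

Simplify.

a + 2

Factor: a² + 3*a + 2 = (a + 2)·(a + 1)
Cancel the common factor (a + 1).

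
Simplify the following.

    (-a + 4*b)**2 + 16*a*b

Expanding gives a**2 + 8*a*b + 16*b**2, a perfect square.

(a + 4*b)**2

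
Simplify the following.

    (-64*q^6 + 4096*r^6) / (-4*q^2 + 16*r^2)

16*q^4 + 64*q^2*r^2 + 256*r^4

-64*q^6 + 4096*r^6 factors as -64*(q - 2*r)*(q + 2*r)*(q^2 - 2*q*r + 4*r^2)*(q^2 + 2*q*r + 4*r^2).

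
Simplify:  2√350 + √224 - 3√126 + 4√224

21*√14

2√350 = 10*√14; √224 = 4*√14; 3√126 = 9*√14; 4√224 = 16*√14
Combine: (10 + 4 - 9 + 16)·√14 = 21*√14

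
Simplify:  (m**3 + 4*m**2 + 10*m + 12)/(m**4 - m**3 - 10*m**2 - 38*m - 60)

Factor: m**3 + 4*m**2 + 10*m + 12 = (m + 2)*(m**2 + 2*m + 6);  m**4 - m**3 - 10*m**2 - 38*m - 60 = (m + 2)*(m**2 + 2*m + 6)*(m - 5)
Cancel the common factors (m**2 + 2*m + 6), (m + 2).

1/(m - 5)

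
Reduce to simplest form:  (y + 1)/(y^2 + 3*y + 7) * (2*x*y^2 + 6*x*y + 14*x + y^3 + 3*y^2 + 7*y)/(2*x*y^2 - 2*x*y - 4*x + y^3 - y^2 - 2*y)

Factor: 2*x*y^2 + 6*x*y + 14*x + y^3 + 3*y^2 + 7*y = (y^2 + 3*y + 7)*(2*x + y);  2*x*y^2 - 2*x*y - 4*x + y^3 - y^2 - 2*y = (2*x + y)*(y - 2)*(y + 1)
Cancel the common factors (y^2 + 3*y + 7), (2*x + y), (y + 1).

1/(y - 2)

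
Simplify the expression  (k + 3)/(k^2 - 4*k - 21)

Factor: k^2 - 4*k - 21 = (k + 3)*(k - 7)
Cancel the common factor (k + 3).

1/(k - 7)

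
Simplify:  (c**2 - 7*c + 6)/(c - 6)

c - 1

Factor: c**2 - 7*c + 6 = (c - 1)*(c - 6)
Cancel the common factor (c - 6).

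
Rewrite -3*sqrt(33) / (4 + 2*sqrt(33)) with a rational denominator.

(-99 + 6*sqrt(33))/58

Multiply numerator and denominator by -2*sqrt(33) + 4.
Denominator becomes -116; numerator becomes -12*sqrt(33) + 198.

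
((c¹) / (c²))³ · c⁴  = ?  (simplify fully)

c

Inside the bracket: (c^-1)
Raise to the power 3: (c^-3)
Multiply by c⁴: add exponents.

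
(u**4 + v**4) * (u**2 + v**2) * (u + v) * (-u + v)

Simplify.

-u**8 + v**8

Pair the conjugate factors: (v+u)(v-u) = -u**2 + v**2, then repeat with the next factor.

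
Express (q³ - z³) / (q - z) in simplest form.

q² + q*z + z²

q^3 - z^3 = (q - z)(q² + q*z + z²).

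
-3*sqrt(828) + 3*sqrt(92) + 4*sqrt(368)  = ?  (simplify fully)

3*sqrt(828) = 18*sqrt(23); 3*sqrt(92) = 6*sqrt(23); 4*sqrt(368) = 16*sqrt(23)
Combine: (-18 + 6 + 16)·sqrt(23) = 4*sqrt(23)

4*sqrt(23)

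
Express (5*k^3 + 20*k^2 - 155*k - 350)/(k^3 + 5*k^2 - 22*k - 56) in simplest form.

(5*k - 25)/(k - 4)

Factor: 5*k^3 + 20*k^2 - 155*k - 350 = 5*(k - 5)*(k + 2)*(k + 7);  k^3 + 5*k^2 - 22*k - 56 = (k + 7)*(k + 2)*(k - 4)
Cancel the common factors (k + 2), (k + 7).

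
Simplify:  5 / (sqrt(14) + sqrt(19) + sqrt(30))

(-4*sqrt(1995) + 3*sqrt(30) + 25*sqrt(19) + 35*sqrt(14))/211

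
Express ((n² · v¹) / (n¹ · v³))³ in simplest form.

n³/v⁶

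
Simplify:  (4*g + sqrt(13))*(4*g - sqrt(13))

16*g**2 - 13

(4*g)**2 - (sqrt(13))**2 = 16*g**2 - 13.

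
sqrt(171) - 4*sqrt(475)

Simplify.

-17*sqrt(19)

sqrt(171) = 3*sqrt(19); 4*sqrt(475) = 20*sqrt(19)
Combine: (3 - 20)·sqrt(19) = -17*sqrt(19)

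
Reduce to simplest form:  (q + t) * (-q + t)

-q^2 + t^2

Telescope via difference of squares: (t+q)(t-q) = -q^2 + t^2.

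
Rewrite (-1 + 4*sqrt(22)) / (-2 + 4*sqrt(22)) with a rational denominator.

(2*sqrt(22) + 175)/174

Multiply numerator and denominator by -4*sqrt(22) - 2.
Denominator becomes -348; numerator becomes -350 - 4*sqrt(22).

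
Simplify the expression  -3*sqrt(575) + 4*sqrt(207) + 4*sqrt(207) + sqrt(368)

13*sqrt(23)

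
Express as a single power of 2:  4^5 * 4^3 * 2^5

4^5 = 2^10; 4^3 = 2^6; 2^5 = 2^5
Combine exponents: 2^21

2^21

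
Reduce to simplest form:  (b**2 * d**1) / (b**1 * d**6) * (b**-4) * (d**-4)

Quotient: b**1 * (d**-5)
Multiply by (b**-4) * (d**-4): add exponents.

1/(b**3*d**9)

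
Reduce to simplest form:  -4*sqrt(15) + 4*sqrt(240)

12*sqrt(15)

4*sqrt(15) = 4*sqrt(15); 4*sqrt(240) = 16*sqrt(15)
Combine: (-4 + 16)·sqrt(15) = 12*sqrt(15)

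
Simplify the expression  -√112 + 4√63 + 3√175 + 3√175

√112 = 4*√7; 4√63 = 12*√7; 3√175 = 15*√7; 3√175 = 15*√7
Combine: (-4 + 12 + 15 + 15)·√7 = 38*√7

38*√7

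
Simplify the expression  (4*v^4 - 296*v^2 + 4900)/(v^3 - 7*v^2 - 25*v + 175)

4*v + 28

Factor: 4*v^4 - 296*v^2 + 4900 = 4*(v + 7)*(v - 5)*(v - 7)*(v + 5);  v^3 - 7*v^2 - 25*v + 175 = (v - 5)*(v - 7)*(v + 5)
Cancel the common factors (v - 5), (v - 7), (v + 5).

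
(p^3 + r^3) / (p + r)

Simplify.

Apply the sum-of-cubes factorisation and cancel (p + r).

p^2 - p*r + r^2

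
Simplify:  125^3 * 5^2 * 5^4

5^15

125^3 = 5^9; 5^2 = 5^2; 5^4 = 5^4
Combine exponents: 5^15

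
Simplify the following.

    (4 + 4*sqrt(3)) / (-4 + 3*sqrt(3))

Multiply numerator and denominator by -3*sqrt(3) - 4.
Denominator becomes -11; numerator becomes -52 - 28*sqrt(3).

(28*sqrt(3) + 52)/11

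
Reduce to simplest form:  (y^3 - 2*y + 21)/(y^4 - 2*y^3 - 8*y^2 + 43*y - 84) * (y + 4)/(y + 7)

(y + 3)/(y^2 + 4*y - 21)

Factor: y^3 - 2*y + 21 = (y^2 - 3*y + 7)*(y + 3);  y^4 - 2*y^3 - 8*y^2 + 43*y - 84 = (y - 3)*(y^2 - 3*y + 7)*(y + 4)
Cancel the common factors (y^2 - 3*y + 7), (y + 4).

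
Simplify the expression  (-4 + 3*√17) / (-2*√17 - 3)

(-114 + 17*√17)/59

Multiply numerator and denominator by -3 + 2*√17.
Denominator becomes -59; numerator becomes -17*√17 + 114.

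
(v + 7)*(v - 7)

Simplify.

Product of conjugates: (P+Q)(P-Q) = P^2 - Q^2.

v^2 - 49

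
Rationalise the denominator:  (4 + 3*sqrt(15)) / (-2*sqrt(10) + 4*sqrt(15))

(4*sqrt(10) + 8*sqrt(15) + 15*sqrt(6) + 90)/100

Multiply numerator and denominator by 2*sqrt(10) + 4*sqrt(15).
Denominator becomes 200; numerator becomes 8*sqrt(10) + 16*sqrt(15) + 30*sqrt(6) + 180.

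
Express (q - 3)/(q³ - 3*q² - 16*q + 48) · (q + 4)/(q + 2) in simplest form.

Factor: q³ - 3*q² - 16*q + 48 = (q - 3)·(q + 4)·(q - 4)
Cancel the common factors (q + 4), (q - 3).

1/(q² - 2*q - 8)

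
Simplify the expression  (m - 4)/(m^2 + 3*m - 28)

1/(m + 7)

Factor: m^2 + 3*m - 28 = (m - 4)*(m + 7)
Cancel the common factor (m - 4).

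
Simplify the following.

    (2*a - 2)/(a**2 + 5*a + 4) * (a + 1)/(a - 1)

2/(a + 4)

Factor: 2*a - 2 = 2*(a - 1);  a**2 + 5*a + 4 = (a + 4)*(a + 1)
Cancel the common factors (a - 1), (a + 1).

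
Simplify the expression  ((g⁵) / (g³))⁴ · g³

g^11

Inside the bracket: g²
Raise to the power 4: g⁸
Multiply by g³: add exponents.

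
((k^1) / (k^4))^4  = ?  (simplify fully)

k^(-12)

Inside the bracket: (k^-3)
Raise to the power 4: (k^-12)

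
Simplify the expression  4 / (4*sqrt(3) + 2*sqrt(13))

Multiply numerator and denominator by -4*sqrt(3) + 2*sqrt(13).
Denominator becomes 4; numerator becomes -16*sqrt(3) + 8*sqrt(13).

-4*sqrt(3) + 2*sqrt(13)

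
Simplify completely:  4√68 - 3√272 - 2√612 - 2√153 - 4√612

4√68 = 8*√17; 3√272 = 12*√17; 2√612 = 12*√17; 2√153 = 6*√17; 4√612 = 24*√17
Combine: (8 - 12 - 12 - 6 - 24)·√17 = -46*√17

-46*√17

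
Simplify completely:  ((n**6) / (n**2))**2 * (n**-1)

Inside the bracket: n**4
Raise to the power 2: n**8
Multiply by (n**-1): add exponents.

n**7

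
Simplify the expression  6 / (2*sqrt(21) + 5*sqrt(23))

(-12*sqrt(21) + 30*sqrt(23))/491

Multiply numerator and denominator by -2*sqrt(21) + 5*sqrt(23).
Denominator becomes 491; numerator becomes -12*sqrt(21) + 30*sqrt(23).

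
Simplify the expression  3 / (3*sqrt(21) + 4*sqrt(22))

Multiply numerator and denominator by -4*sqrt(22) + 3*sqrt(21).
Denominator becomes -163; numerator becomes -12*sqrt(22) + 9*sqrt(21).

(-9*sqrt(21) + 12*sqrt(22))/163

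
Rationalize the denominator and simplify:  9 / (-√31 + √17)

(-9*√31 - 9*√17)/14

Multiply numerator and denominator by √17 + √31.
Denominator becomes -14; numerator becomes 9*√17 + 9*√31.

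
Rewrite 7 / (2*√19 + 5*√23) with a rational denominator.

Multiply numerator and denominator by -2*√19 + 5*√23.
Denominator becomes 499; numerator becomes -14*√19 + 35*√23.

(-14*√19 + 35*√23)/499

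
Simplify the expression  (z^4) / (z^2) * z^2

Quotient: z^2
Multiply by z^2: add exponents.

z^4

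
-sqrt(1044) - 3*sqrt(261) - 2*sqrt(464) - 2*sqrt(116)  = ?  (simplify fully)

-27*sqrt(29)

sqrt(1044) = 6*sqrt(29); 3*sqrt(261) = 9*sqrt(29); 2*sqrt(464) = 8*sqrt(29); 2*sqrt(116) = 4*sqrt(29)
Combine: (-6 - 9 - 8 - 4)·sqrt(29) = -27*sqrt(29)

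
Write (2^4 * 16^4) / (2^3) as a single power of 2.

2^17

2^4 = 2^4; 16^4 = 2^16; 2^3 = 2^3
Combine exponents: 2^17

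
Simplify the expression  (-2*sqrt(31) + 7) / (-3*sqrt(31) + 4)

Multiply numerator and denominator by 4 + 3*sqrt(31).
Denominator becomes -263; numerator becomes -158 + 13*sqrt(31).

(-13*sqrt(31) + 158)/263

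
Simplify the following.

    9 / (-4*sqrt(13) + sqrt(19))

(-4*sqrt(13) - sqrt(19))/21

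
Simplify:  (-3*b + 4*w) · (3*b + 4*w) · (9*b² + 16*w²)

-81*b⁴ + 256*w⁴

((4*w)+(3*b))((4*w)-(3*b)) = -9*b² + 16*w²; continue pairing.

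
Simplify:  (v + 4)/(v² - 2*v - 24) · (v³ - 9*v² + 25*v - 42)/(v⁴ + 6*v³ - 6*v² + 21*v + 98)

1/(v² + 9*v + 14)

Factor: v² - 2*v - 24 = (v + 4)·(v - 6);  v³ - 9*v² + 25*v - 42 = (v² - 3*v + 7)·(v - 6);  v⁴ + 6*v³ - 6*v² + 21*v + 98 = (v + 7)·(v² - 3*v + 7)·(v + 2)
Cancel the common factors (v² - 3*v + 7), (v - 6), (v + 4).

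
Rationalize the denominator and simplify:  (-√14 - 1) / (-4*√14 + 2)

(3*√14 + 29)/110

Multiply numerator and denominator by 2 + 4*√14.
Denominator becomes -220; numerator becomes -58 - 6*√14.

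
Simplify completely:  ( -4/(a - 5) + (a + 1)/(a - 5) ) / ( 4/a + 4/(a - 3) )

Numerator: -4/(a - 5) + (a + 1)/(a - 5) = (a - 3)/(a - 5)
Denominator: 4/a + 4/(a - 3) = (8*a - 12)/(a² - 3*a)
Divide: ((a - 3)/(a - 5)) · ((a² - 3*a)/(8*a - 12)) = (a³ - 6*a² + 9*a)/(8*a² - 52*a + 60)

(a³ - 6*a² + 9*a)/(8*a² - 52*a + 60)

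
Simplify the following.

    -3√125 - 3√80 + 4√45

-15*√5

3√125 = 15*√5; 3√80 = 12*√5; 4√45 = 12*√5
Combine: (-15 - 12 + 12)·√5 = -15*√5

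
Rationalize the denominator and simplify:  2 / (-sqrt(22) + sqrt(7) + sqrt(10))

(10*sqrt(22) + 38*sqrt(10) + 50*sqrt(7) + 8*sqrt(385))/255

Group as (sqrt(7) + sqrt(10)) - sqrt(22); multiply by (sqrt(7) + sqrt(10)) + sqrt(22), then rationalise the remaining surd.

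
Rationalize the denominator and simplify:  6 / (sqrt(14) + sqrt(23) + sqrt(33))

(-sqrt(10626) + 2*sqrt(33) + 12*sqrt(23) + 21*sqrt(14))/106

Group as (sqrt(23) + sqrt(33)) + sqrt(14); multiply by (sqrt(23) + sqrt(33)) - sqrt(14), then rationalise the remaining surd.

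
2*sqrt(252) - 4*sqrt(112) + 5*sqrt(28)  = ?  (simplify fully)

6*sqrt(7)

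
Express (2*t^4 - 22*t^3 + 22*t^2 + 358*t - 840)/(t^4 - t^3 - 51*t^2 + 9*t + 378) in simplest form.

(2*t^2 - 2*t - 40)/(t^2 + 9*t + 18)

Factor: 2*t^4 - 22*t^3 + 22*t^2 + 358*t - 840 = 2*(t - 7)*(t - 5)*(t + 4)*(t - 3);  t^4 - t^3 - 51*t^2 + 9*t + 378 = (t - 3)*(t - 7)*(t + 6)*(t + 3)
Cancel the common factors (t - 3), (t - 7).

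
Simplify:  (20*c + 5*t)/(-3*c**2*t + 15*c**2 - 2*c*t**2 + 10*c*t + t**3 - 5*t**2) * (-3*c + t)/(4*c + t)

5/(c*t - 5*c + t**2 - 5*t)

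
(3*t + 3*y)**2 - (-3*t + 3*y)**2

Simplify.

Binomially expand both and collect terms in (3*y), (3*t).

36*t*y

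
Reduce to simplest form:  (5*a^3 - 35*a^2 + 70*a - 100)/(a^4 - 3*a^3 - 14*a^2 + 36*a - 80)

Factor: 5*a^3 - 35*a^2 + 70*a - 100 = 5*(a^2 - 2*a + 4)*(a - 5);  a^4 - 3*a^3 - 14*a^2 + 36*a - 80 = (a - 5)*(a + 4)*(a^2 - 2*a + 4)
Cancel the common factors (a^2 - 2*a + 4), (a - 5).

5/(a + 4)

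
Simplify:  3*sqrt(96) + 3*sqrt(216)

30*sqrt(6)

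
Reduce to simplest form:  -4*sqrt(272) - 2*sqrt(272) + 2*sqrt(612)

4*sqrt(272) = 16*sqrt(17); 2*sqrt(272) = 8*sqrt(17); 2*sqrt(612) = 12*sqrt(17)
Combine: (-16 - 8 + 12)·sqrt(17) = -12*sqrt(17)

-12*sqrt(17)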